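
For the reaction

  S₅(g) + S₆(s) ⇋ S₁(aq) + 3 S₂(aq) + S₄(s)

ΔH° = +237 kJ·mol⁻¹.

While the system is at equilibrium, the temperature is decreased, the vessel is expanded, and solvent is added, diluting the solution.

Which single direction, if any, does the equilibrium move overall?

The forward reaction is endothermic. Lowering T favours the exothermic direction — shift to the left.
Gas moles: reactants 1, products 0 (Δn_gas = -1). Expansion shifts the system toward the side with more moles of gas — to the left.
Dilution lowers every aqueous concentration by the same factor. Δn_aq = 4 − 0 = +4, so the system shifts toward the side with more dissolved moles — to the right.
The individual effects push in opposite directions; without quantitative information the net direction cannot be determined.

cannot be determined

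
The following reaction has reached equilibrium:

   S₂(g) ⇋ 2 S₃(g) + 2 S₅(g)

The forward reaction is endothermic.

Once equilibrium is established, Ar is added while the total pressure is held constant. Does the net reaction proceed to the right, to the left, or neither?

Adding inert gas at constant total pressure expands the volume and lowers every reacting partial pressure. With Δn_gas = 4 − 1 = +3, Q moves away from K toward the side with fewer gas moles, so the system shifts toward the side with more gas moles — to the right.

right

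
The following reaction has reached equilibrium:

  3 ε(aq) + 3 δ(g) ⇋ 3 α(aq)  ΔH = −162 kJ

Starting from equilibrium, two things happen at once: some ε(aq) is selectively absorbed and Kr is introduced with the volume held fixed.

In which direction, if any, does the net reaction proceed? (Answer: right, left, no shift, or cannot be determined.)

Removing ε (aq), a reactant, drives the reaction to the left.
At constant volume, adding an inert gas leaves every reacting species' partial pressure unchanged, so Q is unchanged — no shift from this change.
Only the nonzero effect(s) matter; the net shift is to the left.

left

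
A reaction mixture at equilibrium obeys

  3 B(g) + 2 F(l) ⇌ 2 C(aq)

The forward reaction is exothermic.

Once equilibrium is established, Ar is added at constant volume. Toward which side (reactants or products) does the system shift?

At constant volume, adding an inert gas leaves every reacting species' partial pressure unchanged, so Q is unchanged — no shift from this change.

no shift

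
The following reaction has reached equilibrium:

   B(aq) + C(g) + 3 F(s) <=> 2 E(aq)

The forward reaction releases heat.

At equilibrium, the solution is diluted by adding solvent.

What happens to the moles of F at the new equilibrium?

decreases

Dilution lowers every aqueous concentration by the same factor. Δn_aq = 2 − 1 = +1, so the system shifts toward the side with more dissolved moles — to the right.
The net shift is to the right. F is a reactant, so its amount decreases.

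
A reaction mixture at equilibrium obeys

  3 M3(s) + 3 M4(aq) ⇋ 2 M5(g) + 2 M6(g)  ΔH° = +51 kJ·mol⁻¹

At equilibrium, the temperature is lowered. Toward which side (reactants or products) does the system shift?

The forward reaction is endothermic. Lowering T favours the exothermic direction — shift to the left.

left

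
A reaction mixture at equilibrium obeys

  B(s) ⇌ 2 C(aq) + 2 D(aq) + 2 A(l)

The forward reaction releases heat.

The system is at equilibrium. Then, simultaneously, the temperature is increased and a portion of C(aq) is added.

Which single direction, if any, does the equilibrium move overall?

left

The forward reaction is exothermic. Raising T favours the endothermic direction — shift to the left.
Adding C (aq), a product, drives the reaction to the left.
All effects act in the same direction — net shift to the left.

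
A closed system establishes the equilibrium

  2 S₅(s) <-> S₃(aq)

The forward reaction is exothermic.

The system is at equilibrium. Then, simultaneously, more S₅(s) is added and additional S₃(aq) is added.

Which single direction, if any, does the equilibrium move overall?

S₅ is a pure solid; its activity is 1 regardless of amount, so Q is unaffected — no shift from this change.
Adding S₃ (aq), a product, drives the reaction to the left.
Only the nonzero effect(s) matter; the net shift is to the left.

left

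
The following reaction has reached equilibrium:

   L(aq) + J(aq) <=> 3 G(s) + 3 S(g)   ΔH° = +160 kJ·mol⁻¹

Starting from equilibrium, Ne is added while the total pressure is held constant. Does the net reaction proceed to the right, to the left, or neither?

right

Adding inert gas at constant total pressure expands the volume and lowers every reacting partial pressure. With Δn_gas = 3 − 0 = +3, Q moves away from K toward the side with fewer gas moles, so the system shifts toward the side with more gas moles — to the right.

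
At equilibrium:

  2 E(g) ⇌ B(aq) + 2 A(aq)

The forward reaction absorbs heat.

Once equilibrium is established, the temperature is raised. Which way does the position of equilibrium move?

right

The forward reaction is endothermic. Raising T favours the endothermic direction — shift to the right.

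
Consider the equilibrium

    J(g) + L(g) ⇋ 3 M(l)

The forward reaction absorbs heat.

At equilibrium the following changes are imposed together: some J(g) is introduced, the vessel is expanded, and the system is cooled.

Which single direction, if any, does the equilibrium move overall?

cannot be determined

Adding J (g), a reactant, drives the reaction to the right.
Gas moles: reactants 2, products 0 (Δn_gas = -2). Expansion shifts the system toward the side with more moles of gas — to the left.
The forward reaction is endothermic. Lowering T favours the exothermic direction — shift to the left.
The individual effects push in opposite directions; without quantitative information the net direction cannot be determined.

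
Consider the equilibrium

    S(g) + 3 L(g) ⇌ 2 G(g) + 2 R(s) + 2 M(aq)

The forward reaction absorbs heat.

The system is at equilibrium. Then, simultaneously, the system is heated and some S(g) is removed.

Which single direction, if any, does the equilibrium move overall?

cannot be determined

The forward reaction is endothermic. Raising T favours the endothermic direction — shift to the right.
Removing S (g), a reactant, drives the reaction to the left.
The individual effects push in opposite directions; without quantitative information the net direction cannot be determined.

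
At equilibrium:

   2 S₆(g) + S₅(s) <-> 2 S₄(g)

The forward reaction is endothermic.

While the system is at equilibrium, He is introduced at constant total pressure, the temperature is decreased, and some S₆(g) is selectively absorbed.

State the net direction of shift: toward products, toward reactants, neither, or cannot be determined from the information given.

Adding inert gas at constant total pressure expands the volume, scaling every reacting partial pressure by the same factor. Δn_gas = 2 − 2 = 0, so Q is unchanged — no shift.
The forward reaction is endothermic. Lowering T favours the exothermic direction — shift to the left.
Removing S₆ (g), a reactant, drives the reaction to the left.
Only the nonzero effect(s) matter; the net shift is to the left.

left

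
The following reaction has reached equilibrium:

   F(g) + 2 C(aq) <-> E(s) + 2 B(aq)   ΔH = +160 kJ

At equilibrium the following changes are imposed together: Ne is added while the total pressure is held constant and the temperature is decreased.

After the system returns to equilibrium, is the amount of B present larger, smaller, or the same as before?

Adding inert gas at constant total pressure expands the volume and lowers every reacting partial pressure. With Δn_gas = 0 − 1 = -1, Q moves away from K toward the side with fewer gas moles, so the system shifts toward the side with more gas moles — to the left.
The forward reaction is endothermic. Lowering T favours the exothermic direction — shift to the left.
The net shift is to the left. B is a product, so its amount decreases.

decreases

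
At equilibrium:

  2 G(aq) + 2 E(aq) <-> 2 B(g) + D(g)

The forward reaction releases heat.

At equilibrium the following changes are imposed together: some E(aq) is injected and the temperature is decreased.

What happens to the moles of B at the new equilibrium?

increases

Adding E (aq), a reactant, drives the reaction to the right.
The forward reaction is exothermic. Lowering T favours the exothermic direction — shift to the right.
The net shift is to the right. B is a product, so its amount increases.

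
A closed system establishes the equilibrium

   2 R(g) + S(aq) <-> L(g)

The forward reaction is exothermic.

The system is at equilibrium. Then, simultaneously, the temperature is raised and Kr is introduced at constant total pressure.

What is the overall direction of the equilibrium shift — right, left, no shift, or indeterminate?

The forward reaction is exothermic. Raising T favours the endothermic direction — shift to the left.
Adding inert gas at constant total pressure expands the volume and lowers every reacting partial pressure. With Δn_gas = 1 − 2 = -1, Q moves away from K toward the side with fewer gas moles, so the system shifts toward the side with more gas moles — to the left.
All effects act in the same direction — net shift to the left.

left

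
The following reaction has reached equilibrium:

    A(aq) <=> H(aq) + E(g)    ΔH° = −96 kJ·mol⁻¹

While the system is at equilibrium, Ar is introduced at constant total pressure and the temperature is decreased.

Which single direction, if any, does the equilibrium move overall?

Adding inert gas at constant total pressure expands the volume and lowers every reacting partial pressure. With Δn_gas = 1 − 0 = +1, Q moves away from K toward the side with fewer gas moles, so the system shifts toward the side with more gas moles — to the right.
The forward reaction is exothermic. Lowering T favours the exothermic direction — shift to the right.
All effects act in the same direction — net shift to the right.

right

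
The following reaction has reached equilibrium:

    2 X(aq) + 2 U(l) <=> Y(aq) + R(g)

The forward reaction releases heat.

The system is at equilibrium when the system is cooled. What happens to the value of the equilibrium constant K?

K depends on temperature via the van 't Hoff relation. The forward reaction is exothermic, so lowering T increases K.

increases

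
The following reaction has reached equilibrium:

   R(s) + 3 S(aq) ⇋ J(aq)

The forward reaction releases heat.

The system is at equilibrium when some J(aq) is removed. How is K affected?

unchanged

The equilibrium constant depends only on temperature. This perturbation may move the position of equilibrium, but since T is unchanged, K itself is unchanged.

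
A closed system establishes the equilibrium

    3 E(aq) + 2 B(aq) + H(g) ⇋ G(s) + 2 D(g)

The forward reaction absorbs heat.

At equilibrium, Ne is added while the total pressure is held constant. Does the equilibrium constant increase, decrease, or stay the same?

The equilibrium constant depends only on temperature. This perturbation may move the position of equilibrium, but since T is unchanged, K itself is unchanged.

unchanged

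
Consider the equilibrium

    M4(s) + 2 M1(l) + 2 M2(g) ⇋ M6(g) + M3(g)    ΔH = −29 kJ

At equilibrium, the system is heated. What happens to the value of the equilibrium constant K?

K depends on temperature via the van 't Hoff relation. The forward reaction is exothermic, so raising T decreases K.

decreases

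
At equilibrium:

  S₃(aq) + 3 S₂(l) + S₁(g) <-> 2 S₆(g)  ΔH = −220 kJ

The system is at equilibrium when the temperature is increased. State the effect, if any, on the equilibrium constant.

K depends on temperature via the van 't Hoff relation. The forward reaction is exothermic, so raising T decreases K.

decreases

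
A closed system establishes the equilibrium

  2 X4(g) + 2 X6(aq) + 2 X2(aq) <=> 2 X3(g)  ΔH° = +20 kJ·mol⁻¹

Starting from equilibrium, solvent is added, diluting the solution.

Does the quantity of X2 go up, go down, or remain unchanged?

increases

Dilution lowers every aqueous concentration by the same factor. Δn_aq = 0 − 4 = -4, so the system shifts toward the side with more dissolved moles — to the left.
The net shift is to the left. X2 is a reactant, so its amount increases.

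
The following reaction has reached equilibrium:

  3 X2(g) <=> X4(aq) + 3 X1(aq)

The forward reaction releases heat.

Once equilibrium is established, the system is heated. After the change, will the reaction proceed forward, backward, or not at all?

left

The forward reaction is exothermic. Raising T favours the endothermic direction — shift to the left.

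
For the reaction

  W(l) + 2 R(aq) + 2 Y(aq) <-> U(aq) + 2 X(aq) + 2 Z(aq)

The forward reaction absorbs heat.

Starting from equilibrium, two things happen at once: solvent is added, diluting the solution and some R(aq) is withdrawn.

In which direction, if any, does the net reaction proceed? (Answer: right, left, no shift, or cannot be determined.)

Dilution lowers every aqueous concentration by the same factor. Δn_aq = 5 − 4 = +1, so the system shifts toward the side with more dissolved moles — to the right.
Removing R (aq), a reactant, drives the reaction to the left.
The individual effects push in opposite directions; without quantitative information the net direction cannot be determined.

cannot be determined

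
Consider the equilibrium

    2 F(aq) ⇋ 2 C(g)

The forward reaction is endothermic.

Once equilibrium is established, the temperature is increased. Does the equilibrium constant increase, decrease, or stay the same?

increases

K depends on temperature via the van 't Hoff relation. The forward reaction is endothermic, so raising T increases K.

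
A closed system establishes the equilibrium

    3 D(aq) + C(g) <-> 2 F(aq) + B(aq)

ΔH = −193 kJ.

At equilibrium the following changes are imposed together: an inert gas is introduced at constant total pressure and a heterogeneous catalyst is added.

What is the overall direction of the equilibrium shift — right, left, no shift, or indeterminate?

left

Adding inert gas at constant total pressure expands the volume and lowers every reacting partial pressure. With Δn_gas = 0 − 1 = -1, Q moves away from K toward the side with fewer gas moles, so the system shifts toward the side with more gas moles — to the left.
A catalyst speeds both forward and reverse rates equally; it changes neither Q nor K — no shift from this change.
Only the nonzero effect(s) matter; the net shift is to the left.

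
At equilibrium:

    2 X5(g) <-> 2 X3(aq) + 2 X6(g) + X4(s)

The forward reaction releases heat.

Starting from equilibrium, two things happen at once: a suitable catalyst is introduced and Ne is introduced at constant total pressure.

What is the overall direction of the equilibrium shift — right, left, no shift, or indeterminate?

A catalyst speeds both forward and reverse rates equally; it changes neither Q nor K — no shift from this change.
Adding inert gas at constant total pressure expands the volume, scaling every reacting partial pressure by the same factor. Δn_gas = 2 − 2 = 0, so Q is unchanged — no shift.
None of the changes alters Q relative to K, so there is no net shift.

no shift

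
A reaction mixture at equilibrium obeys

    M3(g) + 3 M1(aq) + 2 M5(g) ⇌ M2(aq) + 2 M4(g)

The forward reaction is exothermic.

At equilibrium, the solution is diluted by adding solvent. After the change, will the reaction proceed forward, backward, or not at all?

left

Dilution lowers every aqueous concentration by the same factor. Δn_aq = 1 − 3 = -2, so the system shifts toward the side with more dissolved moles — to the left.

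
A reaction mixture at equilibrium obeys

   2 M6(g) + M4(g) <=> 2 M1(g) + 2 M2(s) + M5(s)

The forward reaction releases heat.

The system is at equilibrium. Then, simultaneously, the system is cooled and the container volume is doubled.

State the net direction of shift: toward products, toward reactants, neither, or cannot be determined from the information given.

The forward reaction is exothermic. Lowering T favours the exothermic direction — shift to the right.
Gas moles: reactants 3, products 2 (Δn_gas = -1). Expansion shifts the system toward the side with more moles of gas — to the left.
The individual effects push in opposite directions; without quantitative information the net direction cannot be determined.

cannot be determined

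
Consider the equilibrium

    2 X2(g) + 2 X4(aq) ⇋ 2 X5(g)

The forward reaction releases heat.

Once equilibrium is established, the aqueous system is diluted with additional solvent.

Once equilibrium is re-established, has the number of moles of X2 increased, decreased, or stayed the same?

increases

Dilution lowers every aqueous concentration by the same factor. Δn_aq = 0 − 2 = -2, so the system shifts toward the side with more dissolved moles — to the left.
The net shift is to the left. X2 is a reactant, so its amount increases.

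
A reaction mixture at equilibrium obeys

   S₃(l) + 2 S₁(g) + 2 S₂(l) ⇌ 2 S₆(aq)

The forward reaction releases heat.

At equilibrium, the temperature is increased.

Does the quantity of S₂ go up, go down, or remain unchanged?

increases

The forward reaction is exothermic. Raising T favours the endothermic direction — shift to the left.
The net shift is to the left. S₂ is a reactant, so its amount increases.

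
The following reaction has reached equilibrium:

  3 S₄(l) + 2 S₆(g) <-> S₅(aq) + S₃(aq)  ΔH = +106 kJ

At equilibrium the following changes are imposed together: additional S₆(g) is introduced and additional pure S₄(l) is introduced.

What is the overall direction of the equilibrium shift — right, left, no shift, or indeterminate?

right

Adding S₆ (g), a reactant, drives the reaction to the right.
S₄ is a pure liquid; its activity is 1 regardless of amount, so Q is unaffected — no shift from this change.
Only the nonzero effect(s) matter; the net shift is to the right.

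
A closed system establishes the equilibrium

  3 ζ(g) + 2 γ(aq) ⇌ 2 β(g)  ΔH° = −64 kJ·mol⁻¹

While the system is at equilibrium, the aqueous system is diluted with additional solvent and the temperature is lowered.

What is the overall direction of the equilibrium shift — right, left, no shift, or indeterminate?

cannot be determined

Dilution lowers every aqueous concentration by the same factor. Δn_aq = 0 − 2 = -2, so the system shifts toward the side with more dissolved moles — to the left.
The forward reaction is exothermic. Lowering T favours the exothermic direction — shift to the right.
The individual effects push in opposite directions; without quantitative information the net direction cannot be determined.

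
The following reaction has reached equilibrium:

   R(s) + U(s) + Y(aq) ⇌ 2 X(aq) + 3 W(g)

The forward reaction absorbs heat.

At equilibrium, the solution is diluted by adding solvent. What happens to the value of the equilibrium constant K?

The equilibrium constant depends only on temperature. This perturbation may move the position of equilibrium, but since T is unchanged, K itself is unchanged.

unchanged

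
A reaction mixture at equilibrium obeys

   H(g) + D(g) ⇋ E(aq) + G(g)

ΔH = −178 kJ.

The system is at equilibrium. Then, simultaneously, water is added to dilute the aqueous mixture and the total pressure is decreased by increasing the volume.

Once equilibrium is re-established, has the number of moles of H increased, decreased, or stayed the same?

cannot be determined

Dilution lowers every aqueous concentration by the same factor. Δn_aq = 1 − 0 = +1, so the system shifts toward the side with more dissolved moles — to the right.
Gas moles: reactants 2, products 1 (Δn_gas = -1). Expansion shifts the system toward the side with more moles of gas — to the left.
The two effects oppose each other, so the net shift — and hence the change in H — cannot be determined from the given information.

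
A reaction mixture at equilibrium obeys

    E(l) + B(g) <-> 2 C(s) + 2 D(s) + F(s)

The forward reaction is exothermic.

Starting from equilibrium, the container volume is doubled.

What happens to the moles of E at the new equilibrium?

Gas moles: reactants 1, products 0 (Δn_gas = -1). Expansion shifts the system toward the side with more moles of gas — to the left.
The net shift is to the left. E is a reactant, so its amount increases.

increases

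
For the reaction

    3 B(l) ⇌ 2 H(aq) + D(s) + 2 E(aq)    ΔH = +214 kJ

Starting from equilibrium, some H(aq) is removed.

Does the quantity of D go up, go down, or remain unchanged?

Removing H (aq), a product, drives the reaction to the right.
The net shift is to the right. D is a product, so its amount increases.

increases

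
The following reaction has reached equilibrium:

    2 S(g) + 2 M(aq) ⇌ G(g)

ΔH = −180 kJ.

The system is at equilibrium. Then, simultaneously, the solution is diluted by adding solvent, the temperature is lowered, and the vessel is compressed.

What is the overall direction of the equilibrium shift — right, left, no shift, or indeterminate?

cannot be determined

Dilution lowers every aqueous concentration by the same factor. Δn_aq = 0 − 2 = -2, so the system shifts toward the side with more dissolved moles — to the left.
The forward reaction is exothermic. Lowering T favours the exothermic direction — shift to the right.
Gas moles: reactants 2, products 1 (Δn_gas = -1). Compression shifts the system toward the side with fewer moles of gas — to the right.
The individual effects push in opposite directions; without quantitative information the net direction cannot be determined.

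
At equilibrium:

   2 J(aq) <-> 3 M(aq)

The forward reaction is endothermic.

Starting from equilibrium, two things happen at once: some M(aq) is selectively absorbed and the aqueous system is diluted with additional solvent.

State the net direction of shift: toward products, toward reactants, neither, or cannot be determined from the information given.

right

Removing M (aq), a product, drives the reaction to the right.
Dilution lowers every aqueous concentration by the same factor. Δn_aq = 3 − 2 = +1, so the system shifts toward the side with more dissolved moles — to the right.
All effects act in the same direction — net shift to the right.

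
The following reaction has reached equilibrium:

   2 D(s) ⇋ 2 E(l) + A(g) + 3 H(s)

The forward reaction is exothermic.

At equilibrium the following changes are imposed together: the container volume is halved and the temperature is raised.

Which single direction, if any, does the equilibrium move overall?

Gas moles: reactants 0, products 1 (Δn_gas = +1). Compression shifts the system toward the side with fewer moles of gas — to the left.
The forward reaction is exothermic. Raising T favours the endothermic direction — shift to the left.
All effects act in the same direction — net shift to the left.

left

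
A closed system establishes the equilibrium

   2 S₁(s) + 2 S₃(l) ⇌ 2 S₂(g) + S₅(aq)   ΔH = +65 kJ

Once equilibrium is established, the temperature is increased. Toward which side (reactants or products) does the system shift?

right

The forward reaction is endothermic. Raising T favours the endothermic direction — shift to the right.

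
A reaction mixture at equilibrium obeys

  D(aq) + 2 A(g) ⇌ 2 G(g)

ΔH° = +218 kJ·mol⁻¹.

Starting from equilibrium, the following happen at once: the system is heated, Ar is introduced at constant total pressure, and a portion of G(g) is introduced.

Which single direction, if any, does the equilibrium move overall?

The forward reaction is endothermic. Raising T favours the endothermic direction — shift to the right.
Adding inert gas at constant total pressure expands the volume, scaling every reacting partial pressure by the same factor. Δn_gas = 2 − 2 = 0, so Q is unchanged — no shift.
Adding G (g), a product, drives the reaction to the left.
The individual effects push in opposite directions; without quantitative information the net direction cannot be determined.

cannot be determined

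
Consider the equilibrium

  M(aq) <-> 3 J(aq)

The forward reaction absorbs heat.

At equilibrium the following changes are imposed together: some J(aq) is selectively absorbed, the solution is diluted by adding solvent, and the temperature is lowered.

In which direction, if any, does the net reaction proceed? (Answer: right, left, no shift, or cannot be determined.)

Removing J (aq), a product, drives the reaction to the right.
Dilution lowers every aqueous concentration by the same factor. Δn_aq = 3 − 1 = +2, so the system shifts toward the side with more dissolved moles — to the right.
The forward reaction is endothermic. Lowering T favours the exothermic direction — shift to the left.
The individual effects push in opposite directions; without quantitative information the net direction cannot be determined.

cannot be determined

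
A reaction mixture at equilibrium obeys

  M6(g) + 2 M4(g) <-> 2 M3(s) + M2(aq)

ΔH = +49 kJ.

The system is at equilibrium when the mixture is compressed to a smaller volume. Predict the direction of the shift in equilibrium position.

Gas moles: reactants 3, products 0 (Δn_gas = -3). Compression shifts the system toward the side with fewer moles of gas — to the right.

right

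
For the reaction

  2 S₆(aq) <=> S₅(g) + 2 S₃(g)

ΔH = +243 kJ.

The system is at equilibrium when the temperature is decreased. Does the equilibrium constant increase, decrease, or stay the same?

K depends on temperature via the van 't Hoff relation. The forward reaction is endothermic, so lowering T decreases K.

decreases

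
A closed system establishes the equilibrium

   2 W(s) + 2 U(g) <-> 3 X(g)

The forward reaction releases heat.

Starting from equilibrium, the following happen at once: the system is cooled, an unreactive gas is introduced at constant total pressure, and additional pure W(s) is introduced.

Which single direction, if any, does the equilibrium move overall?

The forward reaction is exothermic. Lowering T favours the exothermic direction — shift to the right.
Adding inert gas at constant total pressure expands the volume and lowers every reacting partial pressure. With Δn_gas = 3 − 2 = +1, Q moves away from K toward the side with fewer gas moles, so the system shifts toward the side with more gas moles — to the right.
W is a pure solid; its activity is 1 regardless of amount, so Q is unaffected — no shift from this change.
Only the nonzero effect(s) matter; the net shift is to the right.

right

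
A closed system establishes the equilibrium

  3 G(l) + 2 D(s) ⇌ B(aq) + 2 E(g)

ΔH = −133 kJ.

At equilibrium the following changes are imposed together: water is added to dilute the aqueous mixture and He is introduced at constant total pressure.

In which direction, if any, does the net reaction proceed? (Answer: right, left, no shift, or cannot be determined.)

right

Dilution lowers every aqueous concentration by the same factor. Δn_aq = 1 − 0 = +1, so the system shifts toward the side with more dissolved moles — to the right.
Adding inert gas at constant total pressure expands the volume and lowers every reacting partial pressure. With Δn_gas = 2 − 0 = +2, Q moves away from K toward the side with fewer gas moles, so the system shifts toward the side with more gas moles — to the right.
All effects act in the same direction — net shift to the right.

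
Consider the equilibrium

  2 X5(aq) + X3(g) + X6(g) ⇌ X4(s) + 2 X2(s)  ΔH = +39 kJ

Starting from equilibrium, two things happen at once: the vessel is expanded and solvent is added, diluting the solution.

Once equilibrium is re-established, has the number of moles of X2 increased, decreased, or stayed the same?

decreases

Gas moles: reactants 2, products 0 (Δn_gas = -2). Expansion shifts the system toward the side with more moles of gas — to the left.
Dilution lowers every aqueous concentration by the same factor. Δn_aq = 0 − 2 = -2, so the system shifts toward the side with more dissolved moles — to the left.
The net shift is to the left. X2 is a product, so its amount decreases.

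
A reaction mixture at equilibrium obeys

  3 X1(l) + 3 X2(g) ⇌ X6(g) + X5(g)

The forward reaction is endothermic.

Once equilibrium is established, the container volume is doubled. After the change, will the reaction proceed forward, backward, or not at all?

Gas moles: reactants 3, products 2 (Δn_gas = -1). Expansion shifts the system toward the side with more moles of gas — to the left.

left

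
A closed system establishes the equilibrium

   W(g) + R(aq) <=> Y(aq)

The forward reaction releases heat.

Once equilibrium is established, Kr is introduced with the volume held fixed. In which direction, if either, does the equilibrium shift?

At constant volume, adding an inert gas leaves every reacting species' partial pressure unchanged, so Q is unchanged — no shift from this change.

no shift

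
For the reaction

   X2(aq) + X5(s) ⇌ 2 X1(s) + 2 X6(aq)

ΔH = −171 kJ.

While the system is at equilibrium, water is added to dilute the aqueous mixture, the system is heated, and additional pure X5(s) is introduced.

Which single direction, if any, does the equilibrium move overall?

cannot be determined

Dilution lowers every aqueous concentration by the same factor. Δn_aq = 2 − 1 = +1, so the system shifts toward the side with more dissolved moles — to the right.
The forward reaction is exothermic. Raising T favours the endothermic direction — shift to the left.
X5 is a pure solid; its activity is 1 regardless of amount, so Q is unaffected — no shift from this change.
The individual effects push in opposite directions; without quantitative information the net direction cannot be determined.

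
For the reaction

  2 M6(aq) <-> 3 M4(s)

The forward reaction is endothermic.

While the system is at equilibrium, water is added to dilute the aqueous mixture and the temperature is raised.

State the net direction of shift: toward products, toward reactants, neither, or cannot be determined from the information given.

cannot be determined

Dilution lowers every aqueous concentration by the same factor. Δn_aq = 0 − 2 = -2, so the system shifts toward the side with more dissolved moles — to the left.
The forward reaction is endothermic. Raising T favours the endothermic direction — shift to the right.
The individual effects push in opposite directions; without quantitative information the net direction cannot be determined.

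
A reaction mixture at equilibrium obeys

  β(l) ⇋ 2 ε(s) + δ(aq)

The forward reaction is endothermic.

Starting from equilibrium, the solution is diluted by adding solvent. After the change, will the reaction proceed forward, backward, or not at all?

Dilution lowers every aqueous concentration by the same factor. Δn_aq = 1 − 0 = +1, so the system shifts toward the side with more dissolved moles — to the right.

right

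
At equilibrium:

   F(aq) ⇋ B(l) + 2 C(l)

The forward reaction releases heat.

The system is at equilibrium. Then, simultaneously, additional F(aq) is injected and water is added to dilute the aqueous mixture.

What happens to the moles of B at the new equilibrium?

Adding F (aq), a reactant, drives the reaction to the right.
Dilution lowers every aqueous concentration by the same factor. Δn_aq = 0 − 1 = -1, so the system shifts toward the side with more dissolved moles — to the left.
The two effects oppose each other, so the net shift — and hence the change in B — cannot be determined from the given information.

cannot be determined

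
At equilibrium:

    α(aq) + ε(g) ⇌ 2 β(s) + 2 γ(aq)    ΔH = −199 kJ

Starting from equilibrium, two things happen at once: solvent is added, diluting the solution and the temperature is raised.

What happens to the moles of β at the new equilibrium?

Dilution lowers every aqueous concentration by the same factor. Δn_aq = 2 − 1 = +1, so the system shifts toward the side with more dissolved moles — to the right.
The forward reaction is exothermic. Raising T favours the endothermic direction — shift to the left.
The two effects oppose each other, so the net shift — and hence the change in β — cannot be determined from the given information.

cannot be determined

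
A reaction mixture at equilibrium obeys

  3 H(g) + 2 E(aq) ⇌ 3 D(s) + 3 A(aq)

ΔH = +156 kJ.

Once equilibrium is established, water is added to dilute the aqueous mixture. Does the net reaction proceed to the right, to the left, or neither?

right

Dilution lowers every aqueous concentration by the same factor. Δn_aq = 3 − 2 = +1, so the system shifts toward the side with more dissolved moles — to the right.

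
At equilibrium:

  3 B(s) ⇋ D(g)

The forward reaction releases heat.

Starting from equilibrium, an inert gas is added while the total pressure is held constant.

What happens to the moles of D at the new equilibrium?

increases

Adding inert gas at constant total pressure expands the volume and lowers every reacting partial pressure. With Δn_gas = 1 − 0 = +1, Q moves away from K toward the side with fewer gas moles, so the system shifts toward the side with more gas moles — to the right.
The net shift is to the right. D is a product, so its amount increases.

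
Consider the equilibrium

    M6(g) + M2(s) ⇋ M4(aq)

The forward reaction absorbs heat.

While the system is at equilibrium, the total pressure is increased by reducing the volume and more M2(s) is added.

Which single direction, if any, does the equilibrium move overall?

Gas moles: reactants 1, products 0 (Δn_gas = -1). Compression shifts the system toward the side with fewer moles of gas — to the right.
M2 is a pure solid; its activity is 1 regardless of amount, so Q is unaffected — no shift from this change.
Only the nonzero effect(s) matter; the net shift is to the right.

right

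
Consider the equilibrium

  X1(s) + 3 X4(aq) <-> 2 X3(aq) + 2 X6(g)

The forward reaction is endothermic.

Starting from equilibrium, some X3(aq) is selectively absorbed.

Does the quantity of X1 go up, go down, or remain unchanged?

decreases

Removing X3 (aq), a product, drives the reaction to the right.
The net shift is to the right. X1 is a reactant, so its amount decreases.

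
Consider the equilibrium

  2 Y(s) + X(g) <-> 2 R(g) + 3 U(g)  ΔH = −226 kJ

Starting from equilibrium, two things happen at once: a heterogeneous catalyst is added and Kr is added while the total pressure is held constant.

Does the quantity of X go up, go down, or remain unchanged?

A catalyst speeds both forward and reverse rates equally; it changes neither Q nor K — no shift from this change.
Adding inert gas at constant total pressure expands the volume and lowers every reacting partial pressure. With Δn_gas = 5 − 1 = +4, Q moves away from K toward the side with fewer gas moles, so the system shifts toward the side with more gas moles — to the right.
The net shift is to the right. X is a reactant, so its amount decreases.

decreases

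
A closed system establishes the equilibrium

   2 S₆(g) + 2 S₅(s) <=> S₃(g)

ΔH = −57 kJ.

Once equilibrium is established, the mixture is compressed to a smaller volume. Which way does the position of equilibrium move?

Gas moles: reactants 2, products 1 (Δn_gas = -1). Compression shifts the system toward the side with fewer moles of gas — to the right.

right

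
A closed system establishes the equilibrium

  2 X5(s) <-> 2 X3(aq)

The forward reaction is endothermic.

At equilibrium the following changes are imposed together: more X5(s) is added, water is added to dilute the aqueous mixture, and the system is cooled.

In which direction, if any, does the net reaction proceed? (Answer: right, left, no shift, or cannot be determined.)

cannot be determined

X5 is a pure solid; its activity is 1 regardless of amount, so Q is unaffected — no shift from this change.
Dilution lowers every aqueous concentration by the same factor. Δn_aq = 2 − 0 = +2, so the system shifts toward the side with more dissolved moles — to the right.
The forward reaction is endothermic. Lowering T favours the exothermic direction — shift to the left.
The individual effects push in opposite directions; without quantitative information the net direction cannot be determined.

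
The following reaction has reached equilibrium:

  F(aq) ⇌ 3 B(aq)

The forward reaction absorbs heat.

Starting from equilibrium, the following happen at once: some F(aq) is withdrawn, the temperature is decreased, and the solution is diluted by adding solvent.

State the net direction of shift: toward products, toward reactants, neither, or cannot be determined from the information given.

cannot be determined

Removing F (aq), a reactant, drives the reaction to the left.
The forward reaction is endothermic. Lowering T favours the exothermic direction — shift to the left.
Dilution lowers every aqueous concentration by the same factor. Δn_aq = 3 − 1 = +2, so the system shifts toward the side with more dissolved moles — to the right.
The individual effects push in opposite directions; without quantitative information the net direction cannot be determined.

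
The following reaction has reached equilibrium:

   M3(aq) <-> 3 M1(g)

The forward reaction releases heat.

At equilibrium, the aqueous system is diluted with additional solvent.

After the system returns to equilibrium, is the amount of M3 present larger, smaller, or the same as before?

Dilution lowers every aqueous concentration by the same factor. Δn_aq = 0 − 1 = -1, so the system shifts toward the side with more dissolved moles — to the left.
The net shift is to the left. M3 is a reactant, so its amount increases.

increases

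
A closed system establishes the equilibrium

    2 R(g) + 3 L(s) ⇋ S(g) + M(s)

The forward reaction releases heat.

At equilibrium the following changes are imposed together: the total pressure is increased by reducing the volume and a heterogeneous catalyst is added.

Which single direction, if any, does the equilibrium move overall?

Gas moles: reactants 2, products 1 (Δn_gas = -1). Compression shifts the system toward the side with fewer moles of gas — to the right.
A catalyst speeds both forward and reverse rates equally; it changes neither Q nor K — no shift from this change.
Only the nonzero effect(s) matter; the net shift is to the right.

right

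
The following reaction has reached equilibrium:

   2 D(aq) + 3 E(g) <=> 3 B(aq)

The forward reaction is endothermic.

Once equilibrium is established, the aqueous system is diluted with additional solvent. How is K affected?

unchanged

The equilibrium constant depends only on temperature. This perturbation may move the position of equilibrium, but since T is unchanged, K itself is unchanged.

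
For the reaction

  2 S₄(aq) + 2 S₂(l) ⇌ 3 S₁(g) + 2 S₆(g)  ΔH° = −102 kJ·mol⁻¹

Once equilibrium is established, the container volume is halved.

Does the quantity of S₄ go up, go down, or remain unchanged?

increases

Gas moles: reactants 0, products 5 (Δn_gas = +5). Compression shifts the system toward the side with fewer moles of gas — to the left.
The net shift is to the left. S₄ is a reactant, so its amount increases.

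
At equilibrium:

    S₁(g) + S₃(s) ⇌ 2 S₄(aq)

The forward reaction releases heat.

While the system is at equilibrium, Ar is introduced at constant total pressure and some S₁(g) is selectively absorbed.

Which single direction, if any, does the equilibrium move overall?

Adding inert gas at constant total pressure expands the volume and lowers every reacting partial pressure. With Δn_gas = 0 − 1 = -1, Q moves away from K toward the side with fewer gas moles, so the system shifts toward the side with more gas moles — to the left.
Removing S₁ (g), a reactant, drives the reaction to the left.
All effects act in the same direction — net shift to the left.

left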